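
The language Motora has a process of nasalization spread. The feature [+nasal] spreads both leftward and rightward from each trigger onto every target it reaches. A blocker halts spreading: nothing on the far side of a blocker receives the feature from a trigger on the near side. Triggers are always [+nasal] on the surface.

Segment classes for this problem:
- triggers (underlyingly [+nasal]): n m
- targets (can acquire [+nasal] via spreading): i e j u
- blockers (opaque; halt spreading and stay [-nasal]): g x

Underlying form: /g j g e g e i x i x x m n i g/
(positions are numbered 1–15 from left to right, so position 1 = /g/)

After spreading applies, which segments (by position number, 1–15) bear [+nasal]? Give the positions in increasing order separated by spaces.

12 13 14

From /m/ at 12 rightward: 13 /n/ is itself a trigger — this domain ends here.
From /m/ at 12 leftward: 11 /x/ blocks.
From /n/ at 13 rightward: 14 /i/ → [+nasal]; 15 /g/ blocks.
From /n/ at 13 leftward: 12 /m/ is itself a trigger — this domain ends here.
Targets with no active source: positions 2 4 6 7 9 stay [-nasal].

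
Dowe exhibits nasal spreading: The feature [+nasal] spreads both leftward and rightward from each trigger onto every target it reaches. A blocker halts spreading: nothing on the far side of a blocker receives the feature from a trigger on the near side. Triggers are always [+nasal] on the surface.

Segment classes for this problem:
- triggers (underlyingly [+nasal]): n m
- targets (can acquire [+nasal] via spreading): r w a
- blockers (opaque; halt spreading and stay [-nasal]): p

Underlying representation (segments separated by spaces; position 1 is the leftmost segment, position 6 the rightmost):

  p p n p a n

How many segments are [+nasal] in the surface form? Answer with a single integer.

3

From /n/ at 3 rightward: 4 /p/ blocks.
From /n/ at 3 leftward: 2 /p/ blocks.
From /n/ at 6 rightward: word edge.
From /n/ at 6 leftward: 5 /a/ → [+nasal]; 4 /p/ blocks.
[+nasal] positions on the surface: 3 5 6.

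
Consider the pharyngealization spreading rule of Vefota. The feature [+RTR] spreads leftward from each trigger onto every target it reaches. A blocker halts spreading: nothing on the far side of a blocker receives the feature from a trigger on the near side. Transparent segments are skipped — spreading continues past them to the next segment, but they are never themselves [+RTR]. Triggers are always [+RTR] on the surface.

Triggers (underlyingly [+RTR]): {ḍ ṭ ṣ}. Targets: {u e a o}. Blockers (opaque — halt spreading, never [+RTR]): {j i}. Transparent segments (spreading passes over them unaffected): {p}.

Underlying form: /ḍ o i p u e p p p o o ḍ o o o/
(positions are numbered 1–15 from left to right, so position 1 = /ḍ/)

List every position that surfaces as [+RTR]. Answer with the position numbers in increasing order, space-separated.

From /ḍ/ at 1 leftward: word edge.
From /ḍ/ at 12 leftward: 11 /o/ → [+RTR]; 10 /o/ → [+RTR]; 9 /p/ transparent; 8 /p/ transparent; 7 /p/ transparent; 6 /e/ → [+RTR]; 5 /u/ → [+RTR]; 4 /p/ transparent; 3 /i/ blocks.
Targets with no active source: positions 2 13 14 15 stay [-emphatic].

1 5 6 10 11 12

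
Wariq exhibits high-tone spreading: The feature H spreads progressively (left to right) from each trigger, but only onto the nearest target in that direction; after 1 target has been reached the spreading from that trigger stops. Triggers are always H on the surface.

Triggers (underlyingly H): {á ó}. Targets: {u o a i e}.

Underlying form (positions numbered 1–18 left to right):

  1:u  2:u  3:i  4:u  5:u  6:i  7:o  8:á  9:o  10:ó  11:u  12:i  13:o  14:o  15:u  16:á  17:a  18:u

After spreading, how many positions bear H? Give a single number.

6

From /á/ at 8 rightward: 9 /o/ → H; bound reached.
From /ó/ at 10 rightward: 11 /u/ → H; bound reached.
From /á/ at 16 rightward: 17 /a/ → H; bound reached.
Targets with no active source: positions 1 2 3 4 5 6 7 12 13 14 15 18 stay [-high tone].
H positions on the surface: 8 9 10 11 16 17.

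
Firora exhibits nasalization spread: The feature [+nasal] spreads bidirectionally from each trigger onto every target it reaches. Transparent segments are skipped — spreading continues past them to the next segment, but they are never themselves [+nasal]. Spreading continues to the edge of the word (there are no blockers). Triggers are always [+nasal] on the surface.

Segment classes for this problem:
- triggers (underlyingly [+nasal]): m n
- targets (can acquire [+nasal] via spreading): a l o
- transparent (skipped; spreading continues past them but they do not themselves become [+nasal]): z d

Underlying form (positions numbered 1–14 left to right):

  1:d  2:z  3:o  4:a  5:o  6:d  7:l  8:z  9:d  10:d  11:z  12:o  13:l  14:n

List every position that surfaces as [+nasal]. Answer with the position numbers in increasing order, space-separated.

From /n/ at 14 rightward: word edge.
From /n/ at 14 leftward: 13 /l/ → [+nasal]; 12 /o/ → [+nasal]; 11 /z/ transparent; 10 /d/ transparent; 9 /d/ transparent; 8 /z/ transparent; 7 /l/ → [+nasal]; 6 /d/ transparent; 5 /o/ → [+nasal]; 4 /a/ → [+nasal]; 3 /o/ → [+nasal]; 2 /z/ transparent; 1 /d/ transparent; word edge.

3 4 5 7 12 13 14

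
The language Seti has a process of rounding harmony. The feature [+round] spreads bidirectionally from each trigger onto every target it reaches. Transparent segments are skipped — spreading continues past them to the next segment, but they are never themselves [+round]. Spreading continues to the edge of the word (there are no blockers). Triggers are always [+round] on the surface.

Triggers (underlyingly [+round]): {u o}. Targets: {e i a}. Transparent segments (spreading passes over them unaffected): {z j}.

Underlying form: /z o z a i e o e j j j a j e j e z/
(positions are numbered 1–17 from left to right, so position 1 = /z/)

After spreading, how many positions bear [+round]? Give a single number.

From /o/ at 2 rightward: 3 /z/ transparent; 4 /a/ → [+round]; 5 /i/ → [+round]; 6 /e/ → [+round]; 7 /o/ is itself a trigger — this domain ends here.
From /o/ at 2 leftward: 1 /z/ transparent; word edge.
From /o/ at 7 rightward: 8 /e/ → [+round]; 9 /j/ transparent; 10 /j/ transparent; 11 /j/ transparent; 12 /a/ → [+round]; 13 /j/ transparent; 14 /e/ → [+round]; 15 /j/ transparent; 16 /e/ → [+round]; 17 /z/ transparent; word edge.
From /o/ at 7 leftward: 6 /e/ → [+round]; 5 /i/ → [+round]; 4 /a/ → [+round]; 3 /z/ transparent; 2 /o/ is itself a trigger — this domain ends here.
[+round] positions on the surface: 2 4 5 6 7 8 12 14 16.

9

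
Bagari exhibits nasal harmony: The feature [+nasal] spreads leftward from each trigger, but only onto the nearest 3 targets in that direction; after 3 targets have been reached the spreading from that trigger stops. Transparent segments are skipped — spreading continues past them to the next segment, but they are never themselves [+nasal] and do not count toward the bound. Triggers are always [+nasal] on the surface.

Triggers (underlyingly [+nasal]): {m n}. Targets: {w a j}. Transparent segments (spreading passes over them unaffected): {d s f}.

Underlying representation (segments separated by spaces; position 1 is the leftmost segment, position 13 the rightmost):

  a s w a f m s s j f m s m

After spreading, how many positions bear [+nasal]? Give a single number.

7

From /m/ at 6 leftward: 5 /f/ transparent; 4 /a/ → [+nasal]; 3 /w/ → [+nasal]; 2 /s/ transparent; 1 /a/ → [+nasal]; bound reached.
From /m/ at 11 leftward: 10 /f/ transparent; 9 /j/ → [+nasal]; 8 /s/ transparent; 7 /s/ transparent; 6 /m/ is itself a trigger — this domain ends here.
From /m/ at 13 leftward: 12 /s/ transparent; 11 /m/ is itself a trigger — this domain ends here.
[+nasal] positions on the surface: 1 3 4 6 9 11 13.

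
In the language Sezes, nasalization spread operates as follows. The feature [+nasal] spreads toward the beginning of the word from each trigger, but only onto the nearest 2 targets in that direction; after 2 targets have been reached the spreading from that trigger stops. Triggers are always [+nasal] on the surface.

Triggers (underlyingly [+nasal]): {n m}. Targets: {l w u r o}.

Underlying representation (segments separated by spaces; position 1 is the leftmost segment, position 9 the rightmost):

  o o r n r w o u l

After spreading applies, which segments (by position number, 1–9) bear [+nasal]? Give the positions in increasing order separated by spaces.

From /n/ at 4 leftward: 3 /r/ → [+nasal]; 2 /o/ → [+nasal]; bound reached.
Targets with no active source: positions 1 5 6 7 8 9 stay [-nasal].

2 3 4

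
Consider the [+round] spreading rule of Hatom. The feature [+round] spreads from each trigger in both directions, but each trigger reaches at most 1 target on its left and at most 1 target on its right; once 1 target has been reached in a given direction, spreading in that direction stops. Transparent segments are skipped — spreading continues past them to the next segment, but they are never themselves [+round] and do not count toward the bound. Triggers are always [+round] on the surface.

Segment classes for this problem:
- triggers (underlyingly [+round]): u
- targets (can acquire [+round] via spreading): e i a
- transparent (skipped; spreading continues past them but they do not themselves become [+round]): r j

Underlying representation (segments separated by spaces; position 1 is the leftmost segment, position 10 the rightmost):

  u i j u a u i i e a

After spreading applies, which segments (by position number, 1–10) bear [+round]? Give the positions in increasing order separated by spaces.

1 2 4 5 6 7

From /u/ at 1 rightward: 2 /i/ → [+round]; bound reached.
From /u/ at 1 leftward: word edge.
From /u/ at 4 rightward: 5 /a/ → [+round]; bound reached.
From /u/ at 4 leftward: 3 /j/ transparent; 2 /i/ → [+round]; bound reached.
From /u/ at 6 rightward: 7 /i/ → [+round]; bound reached.
From /u/ at 6 leftward: 5 /a/ → [+round]; bound reached.
Targets with no active source: positions 8 9 10 stay [-round].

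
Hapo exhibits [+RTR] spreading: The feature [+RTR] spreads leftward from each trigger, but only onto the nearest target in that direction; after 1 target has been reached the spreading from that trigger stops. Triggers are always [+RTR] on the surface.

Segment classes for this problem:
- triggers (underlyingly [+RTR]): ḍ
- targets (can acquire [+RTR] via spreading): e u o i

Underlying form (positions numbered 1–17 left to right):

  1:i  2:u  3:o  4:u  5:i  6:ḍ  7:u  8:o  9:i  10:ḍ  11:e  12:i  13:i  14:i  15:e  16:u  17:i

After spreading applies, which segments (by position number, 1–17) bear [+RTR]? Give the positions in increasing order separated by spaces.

5 6 9 10

From /ḍ/ at 6 leftward: 5 /i/ → [+RTR]; bound reached.
From /ḍ/ at 10 leftward: 9 /i/ → [+RTR]; bound reached.
Targets with no active source: positions 1 2 3 4 7 8 11 12 13 14 15 16 17 stay [-emphatic].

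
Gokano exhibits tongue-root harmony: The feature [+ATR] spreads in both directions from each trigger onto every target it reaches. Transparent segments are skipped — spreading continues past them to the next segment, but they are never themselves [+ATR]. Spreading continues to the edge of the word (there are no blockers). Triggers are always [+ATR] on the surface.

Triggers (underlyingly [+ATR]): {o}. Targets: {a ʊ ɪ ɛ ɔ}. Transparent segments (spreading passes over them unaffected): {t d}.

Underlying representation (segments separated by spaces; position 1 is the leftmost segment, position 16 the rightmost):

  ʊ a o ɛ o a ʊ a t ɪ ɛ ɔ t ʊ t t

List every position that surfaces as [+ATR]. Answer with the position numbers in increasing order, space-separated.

1 2 3 4 5 6 7 8 10 11 12 14

From /o/ at 3 rightward: 4 /ɛ/ → [+ATR]; 5 /o/ is itself a trigger — this domain ends here.
From /o/ at 3 leftward: 2 /a/ → [+ATR]; 1 /ʊ/ → [+ATR]; word edge.
From /o/ at 5 rightward: 6 /a/ → [+ATR]; 7 /ʊ/ → [+ATR]; 8 /a/ → [+ATR]; 9 /t/ transparent; 10 /ɪ/ → [+ATR]; 11 /ɛ/ → [+ATR]; 12 /ɔ/ → [+ATR]; 13 /t/ transparent; 14 /ʊ/ → [+ATR]; 15 /t/ transparent; 16 /t/ transparent; word edge.
From /o/ at 5 leftward: 4 /ɛ/ → [+ATR]; 3 /o/ is itself a trigger — this domain ends here.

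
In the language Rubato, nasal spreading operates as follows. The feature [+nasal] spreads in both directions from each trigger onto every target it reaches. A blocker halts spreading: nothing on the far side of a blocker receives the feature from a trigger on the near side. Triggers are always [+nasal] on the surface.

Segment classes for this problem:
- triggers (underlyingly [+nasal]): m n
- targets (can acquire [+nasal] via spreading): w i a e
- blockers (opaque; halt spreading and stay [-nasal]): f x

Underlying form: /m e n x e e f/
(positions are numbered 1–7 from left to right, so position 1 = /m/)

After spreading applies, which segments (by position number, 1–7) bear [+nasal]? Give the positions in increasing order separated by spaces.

From /m/ at 1 rightward: 2 /e/ → [+nasal]; 3 /n/ is itself a trigger — this domain ends here.
From /m/ at 1 leftward: word edge.
From /n/ at 3 rightward: 4 /x/ blocks.
From /n/ at 3 leftward: 2 /e/ → [+nasal]; 1 /m/ is itself a trigger — this domain ends here.
Targets with no active source: positions 5 6 stay [-nasal].

1 2 3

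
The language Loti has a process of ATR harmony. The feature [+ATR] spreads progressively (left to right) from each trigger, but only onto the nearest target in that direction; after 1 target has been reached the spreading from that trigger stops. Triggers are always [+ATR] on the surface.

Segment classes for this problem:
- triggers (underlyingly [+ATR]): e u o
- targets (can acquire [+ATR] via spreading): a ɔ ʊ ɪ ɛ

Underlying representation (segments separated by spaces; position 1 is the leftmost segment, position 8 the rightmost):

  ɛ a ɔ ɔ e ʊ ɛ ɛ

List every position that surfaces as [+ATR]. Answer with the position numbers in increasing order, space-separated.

5 6

From /e/ at 5 rightward: 6 /ʊ/ → [+ATR]; bound reached.
Targets with no active source: positions 1 2 3 4 7 8 stay [-ATR].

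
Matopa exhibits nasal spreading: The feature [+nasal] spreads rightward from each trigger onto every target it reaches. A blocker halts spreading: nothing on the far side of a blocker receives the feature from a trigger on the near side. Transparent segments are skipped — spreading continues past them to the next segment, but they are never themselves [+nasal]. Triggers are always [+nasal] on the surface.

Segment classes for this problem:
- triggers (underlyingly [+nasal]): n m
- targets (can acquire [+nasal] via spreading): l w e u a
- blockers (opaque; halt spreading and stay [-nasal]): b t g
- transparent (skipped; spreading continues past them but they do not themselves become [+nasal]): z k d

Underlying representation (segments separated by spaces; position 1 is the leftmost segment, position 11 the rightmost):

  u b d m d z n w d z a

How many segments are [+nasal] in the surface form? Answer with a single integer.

4

From /m/ at 4 rightward: 5 /d/ transparent; 6 /z/ transparent; 7 /n/ is itself a trigger — this domain ends here.
From /n/ at 7 rightward: 8 /w/ → [+nasal]; 9 /d/ transparent; 10 /z/ transparent; 11 /a/ → [+nasal]; word edge.
Target with no active source: position 1 stays [-nasal].
[+nasal] positions on the surface: 4 7 8 11.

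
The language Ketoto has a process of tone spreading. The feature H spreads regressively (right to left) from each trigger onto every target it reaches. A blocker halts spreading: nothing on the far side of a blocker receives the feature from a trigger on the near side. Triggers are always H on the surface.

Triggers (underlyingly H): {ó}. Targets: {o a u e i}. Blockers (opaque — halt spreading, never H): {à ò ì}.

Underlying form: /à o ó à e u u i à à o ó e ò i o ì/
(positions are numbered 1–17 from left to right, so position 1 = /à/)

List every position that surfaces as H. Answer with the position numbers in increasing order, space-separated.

From /ó/ at 3 leftward: 2 /o/ → H; 1 /à/ blocks.
From /ó/ at 12 leftward: 11 /o/ → H; 10 /à/ blocks.
Targets with no active source: positions 5 6 7 8 13 15 16 stay [-high tone].

2 3 11 12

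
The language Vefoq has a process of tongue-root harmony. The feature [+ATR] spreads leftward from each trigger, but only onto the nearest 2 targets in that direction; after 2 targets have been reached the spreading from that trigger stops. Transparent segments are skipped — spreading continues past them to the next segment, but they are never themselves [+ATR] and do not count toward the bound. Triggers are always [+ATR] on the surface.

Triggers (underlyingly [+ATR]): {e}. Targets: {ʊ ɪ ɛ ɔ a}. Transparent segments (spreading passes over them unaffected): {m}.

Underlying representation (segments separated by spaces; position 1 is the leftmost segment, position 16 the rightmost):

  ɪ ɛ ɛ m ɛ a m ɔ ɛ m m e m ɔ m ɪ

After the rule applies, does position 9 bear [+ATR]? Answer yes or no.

From /e/ at 12 leftward: 11 /m/ transparent; 10 /m/ transparent; 9 /ɛ/ → [+ATR]; 8 /ɔ/ → [+ATR]; bound reached.
Targets with no active source: positions 1 2 3 5 6 14 16 stay [-ATR].
[+ATR] positions on the surface: 8 9 12.

yes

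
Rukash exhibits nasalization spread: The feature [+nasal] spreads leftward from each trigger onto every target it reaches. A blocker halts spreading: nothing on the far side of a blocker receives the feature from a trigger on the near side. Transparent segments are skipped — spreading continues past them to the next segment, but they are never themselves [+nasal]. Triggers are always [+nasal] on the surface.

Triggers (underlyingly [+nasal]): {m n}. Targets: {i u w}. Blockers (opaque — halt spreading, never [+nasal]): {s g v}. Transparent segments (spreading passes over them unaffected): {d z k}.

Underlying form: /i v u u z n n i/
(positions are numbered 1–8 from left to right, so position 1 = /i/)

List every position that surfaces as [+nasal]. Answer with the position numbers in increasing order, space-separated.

3 4 6 7

From /n/ at 6 leftward: 5 /z/ transparent; 4 /u/ → [+nasal]; 3 /u/ → [+nasal]; 2 /v/ blocks.
From /n/ at 7 leftward: 6 /n/ is itself a trigger — this domain ends here.
Targets with no active source: positions 1 8 stay [-nasal].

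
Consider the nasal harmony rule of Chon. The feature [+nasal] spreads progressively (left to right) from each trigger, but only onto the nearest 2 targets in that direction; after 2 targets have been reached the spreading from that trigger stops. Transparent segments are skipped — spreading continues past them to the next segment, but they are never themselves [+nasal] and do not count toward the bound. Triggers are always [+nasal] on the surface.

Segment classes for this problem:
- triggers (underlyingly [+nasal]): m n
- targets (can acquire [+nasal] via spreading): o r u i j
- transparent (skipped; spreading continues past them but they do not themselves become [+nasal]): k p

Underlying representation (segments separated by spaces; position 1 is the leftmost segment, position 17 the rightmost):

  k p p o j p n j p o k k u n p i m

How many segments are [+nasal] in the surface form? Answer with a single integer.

From /n/ at 7 rightward: 8 /j/ → [+nasal]; 9 /p/ transparent; 10 /o/ → [+nasal]; bound reached.
From /n/ at 14 rightward: 15 /p/ transparent; 16 /i/ → [+nasal]; 17 /m/ is itself a trigger — this domain ends here.
From /m/ at 17 rightward: word edge.
Targets with no active source: positions 4 5 13 stay [-nasal].
[+nasal] positions on the surface: 7 8 10 14 16 17.

6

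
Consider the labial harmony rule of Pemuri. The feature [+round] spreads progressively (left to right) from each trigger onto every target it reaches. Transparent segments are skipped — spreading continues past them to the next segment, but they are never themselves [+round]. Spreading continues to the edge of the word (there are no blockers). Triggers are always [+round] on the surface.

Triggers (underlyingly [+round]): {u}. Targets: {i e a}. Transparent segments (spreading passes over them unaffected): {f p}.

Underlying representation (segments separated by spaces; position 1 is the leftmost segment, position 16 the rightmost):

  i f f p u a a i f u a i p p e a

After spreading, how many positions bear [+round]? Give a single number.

From /u/ at 5 rightward: 6 /a/ → [+round]; 7 /a/ → [+round]; 8 /i/ → [+round]; 9 /f/ transparent; 10 /u/ is itself a trigger — this domain ends here.
From /u/ at 10 rightward: 11 /a/ → [+round]; 12 /i/ → [+round]; 13 /p/ transparent; 14 /p/ transparent; 15 /e/ → [+round]; 16 /a/ → [+round]; word edge.
Target with no active source: position 1 stays [-round].
[+round] positions on the surface: 5 6 7 8 10 11 12 15 16.

9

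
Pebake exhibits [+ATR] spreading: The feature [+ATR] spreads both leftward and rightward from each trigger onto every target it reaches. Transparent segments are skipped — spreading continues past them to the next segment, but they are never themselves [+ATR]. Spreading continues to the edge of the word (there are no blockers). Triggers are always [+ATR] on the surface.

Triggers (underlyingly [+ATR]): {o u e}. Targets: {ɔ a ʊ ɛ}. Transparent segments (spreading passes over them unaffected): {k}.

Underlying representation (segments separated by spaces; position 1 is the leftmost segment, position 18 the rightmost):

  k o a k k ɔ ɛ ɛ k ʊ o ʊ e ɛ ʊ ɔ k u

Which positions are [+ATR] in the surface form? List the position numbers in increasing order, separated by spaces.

2 3 6 7 8 10 11 12 13 14 15 16 18

From /o/ at 2 rightward: 3 /a/ → [+ATR]; 4 /k/ transparent; 5 /k/ transparent; 6 /ɔ/ → [+ATR]; 7 /ɛ/ → [+ATR]; 8 /ɛ/ → [+ATR]; 9 /k/ transparent; 10 /ʊ/ → [+ATR]; 11 /o/ is itself a trigger — this domain ends here.
From /o/ at 2 leftward: 1 /k/ transparent; word edge.
From /o/ at 11 rightward: 12 /ʊ/ → [+ATR]; 13 /e/ is itself a trigger — this domain ends here.
From /o/ at 11 leftward: 10 /ʊ/ → [+ATR]; 9 /k/ transparent; 8 /ɛ/ → [+ATR]; 7 /ɛ/ → [+ATR]; 6 /ɔ/ → [+ATR]; 5 /k/ transparent; 4 /k/ transparent; 3 /a/ → [+ATR]; 2 /o/ is itself a trigger — this domain ends here.
From /e/ at 13 rightward: 14 /ɛ/ → [+ATR]; 15 /ʊ/ → [+ATR]; 16 /ɔ/ → [+ATR]; 17 /k/ transparent; 18 /u/ is itself a trigger — this domain ends here.
From /e/ at 13 leftward: 12 /ʊ/ → [+ATR]; 11 /o/ is itself a trigger — this domain ends here.
From /u/ at 18 rightward: word edge.
From /u/ at 18 leftward: 17 /k/ transparent; 16 /ɔ/ → [+ATR]; 15 /ʊ/ → [+ATR]; 14 /ɛ/ → [+ATR]; 13 /e/ is itself a trigger — this domain ends here.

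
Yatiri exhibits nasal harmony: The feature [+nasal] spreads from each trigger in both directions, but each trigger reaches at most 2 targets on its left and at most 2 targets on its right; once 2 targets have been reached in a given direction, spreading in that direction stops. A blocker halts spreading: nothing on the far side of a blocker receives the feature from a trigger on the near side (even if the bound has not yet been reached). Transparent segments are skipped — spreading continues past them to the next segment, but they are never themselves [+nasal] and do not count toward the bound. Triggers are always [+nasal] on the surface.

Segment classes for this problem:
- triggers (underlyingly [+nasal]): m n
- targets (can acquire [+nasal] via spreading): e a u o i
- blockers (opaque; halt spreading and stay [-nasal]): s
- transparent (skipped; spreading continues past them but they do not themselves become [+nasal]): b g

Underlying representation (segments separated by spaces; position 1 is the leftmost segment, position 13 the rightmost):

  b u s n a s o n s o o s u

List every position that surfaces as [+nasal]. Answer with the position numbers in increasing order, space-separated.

4 5 7 8

From /n/ at 4 rightward: 5 /a/ → [+nasal]; 6 /s/ blocks.
From /n/ at 4 leftward: 3 /s/ blocks.
From /n/ at 8 rightward: 9 /s/ blocks.
From /n/ at 8 leftward: 7 /o/ → [+nasal]; 6 /s/ blocks.
Targets with no active source: positions 2 10 11 13 stay [-nasal].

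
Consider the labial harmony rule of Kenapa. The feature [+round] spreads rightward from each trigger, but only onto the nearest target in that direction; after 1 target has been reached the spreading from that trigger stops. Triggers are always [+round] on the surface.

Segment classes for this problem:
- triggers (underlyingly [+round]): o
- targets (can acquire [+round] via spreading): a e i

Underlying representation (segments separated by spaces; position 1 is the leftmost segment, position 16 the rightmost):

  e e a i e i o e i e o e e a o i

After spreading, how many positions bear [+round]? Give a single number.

6

From /o/ at 7 rightward: 8 /e/ → [+round]; bound reached.
From /o/ at 11 rightward: 12 /e/ → [+round]; bound reached.
From /o/ at 15 rightward: 16 /i/ → [+round]; bound reached.
Targets with no active source: positions 1 2 3 4 5 6 9 10 13 14 stay [-round].
[+round] positions on the surface: 7 8 11 12 15 16.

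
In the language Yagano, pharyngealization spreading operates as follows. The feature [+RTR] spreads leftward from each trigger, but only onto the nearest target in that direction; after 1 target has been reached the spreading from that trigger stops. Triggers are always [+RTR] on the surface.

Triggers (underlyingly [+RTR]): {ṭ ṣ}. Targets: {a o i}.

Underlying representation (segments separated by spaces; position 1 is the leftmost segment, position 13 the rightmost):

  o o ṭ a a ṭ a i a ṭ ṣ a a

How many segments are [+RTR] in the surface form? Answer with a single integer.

7

From /ṭ/ at 3 leftward: 2 /o/ → [+RTR]; bound reached.
From /ṭ/ at 6 leftward: 5 /a/ → [+RTR]; bound reached.
From /ṭ/ at 10 leftward: 9 /a/ → [+RTR]; bound reached.
From /ṣ/ at 11 leftward: 10 /ṭ/ is itself a trigger — this domain ends here.
Targets with no active source: positions 1 4 7 8 12 13 stay [-emphatic].
[+RTR] positions on the surface: 2 3 5 6 9 10 11.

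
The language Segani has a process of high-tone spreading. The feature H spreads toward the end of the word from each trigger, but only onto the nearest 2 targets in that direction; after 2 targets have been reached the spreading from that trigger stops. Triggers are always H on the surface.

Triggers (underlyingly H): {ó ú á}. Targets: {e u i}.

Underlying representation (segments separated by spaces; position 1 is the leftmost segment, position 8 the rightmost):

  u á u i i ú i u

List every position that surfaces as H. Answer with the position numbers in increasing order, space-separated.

2 3 4 6 7 8

From /á/ at 2 rightward: 3 /u/ → H; 4 /i/ → H; bound reached.
From /ú/ at 6 rightward: 7 /i/ → H; 8 /u/ → H; bound reached.
Targets with no active source: positions 1 5 stay [-high tone].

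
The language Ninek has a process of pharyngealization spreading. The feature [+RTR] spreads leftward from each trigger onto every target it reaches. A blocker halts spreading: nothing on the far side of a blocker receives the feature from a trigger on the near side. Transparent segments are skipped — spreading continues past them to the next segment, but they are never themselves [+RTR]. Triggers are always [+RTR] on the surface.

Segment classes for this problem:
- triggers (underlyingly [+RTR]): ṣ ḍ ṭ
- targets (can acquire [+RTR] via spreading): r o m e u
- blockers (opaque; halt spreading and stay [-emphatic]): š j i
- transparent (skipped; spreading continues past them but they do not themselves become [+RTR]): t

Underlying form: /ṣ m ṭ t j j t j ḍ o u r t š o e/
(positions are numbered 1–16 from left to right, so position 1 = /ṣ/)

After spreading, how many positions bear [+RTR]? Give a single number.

From /ṣ/ at 1 leftward: word edge.
From /ṭ/ at 3 leftward: 2 /m/ → [+RTR]; 1 /ṣ/ is itself a trigger — this domain ends here.
From /ḍ/ at 9 leftward: 8 /j/ blocks.
Targets with no active source: positions 10 11 12 15 16 stay [-emphatic].
[+RTR] positions on the surface: 1 2 3 9.

4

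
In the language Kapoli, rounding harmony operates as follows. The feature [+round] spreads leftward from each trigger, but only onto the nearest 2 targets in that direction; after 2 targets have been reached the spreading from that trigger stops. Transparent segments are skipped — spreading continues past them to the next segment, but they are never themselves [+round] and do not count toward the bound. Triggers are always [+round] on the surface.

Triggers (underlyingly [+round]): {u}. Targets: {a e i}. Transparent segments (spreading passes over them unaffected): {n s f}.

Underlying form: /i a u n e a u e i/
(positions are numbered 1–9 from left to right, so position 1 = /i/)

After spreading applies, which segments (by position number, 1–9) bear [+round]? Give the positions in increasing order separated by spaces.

1 2 3 5 6 7

From /u/ at 3 leftward: 2 /a/ → [+round]; 1 /i/ → [+round]; bound reached.
From /u/ at 7 leftward: 6 /a/ → [+round]; 5 /e/ → [+round]; bound reached.
Targets with no active source: positions 8 9 stay [-round].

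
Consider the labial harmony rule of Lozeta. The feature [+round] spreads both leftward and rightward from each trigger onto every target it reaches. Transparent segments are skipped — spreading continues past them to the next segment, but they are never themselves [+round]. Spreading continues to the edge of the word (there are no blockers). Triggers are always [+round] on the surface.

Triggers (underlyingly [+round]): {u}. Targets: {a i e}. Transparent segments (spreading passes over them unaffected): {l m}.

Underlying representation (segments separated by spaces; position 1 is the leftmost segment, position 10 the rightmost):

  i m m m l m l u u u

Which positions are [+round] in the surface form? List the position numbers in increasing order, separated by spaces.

From /u/ at 8 rightward: 9 /u/ is itself a trigger — this domain ends here.
From /u/ at 8 leftward: 7 /l/ transparent; 6 /m/ transparent; 5 /l/ transparent; 4 /m/ transparent; 3 /m/ transparent; 2 /m/ transparent; 1 /i/ → [+round]; word edge.
From /u/ at 9 rightward: 10 /u/ is itself a trigger — this domain ends here.
From /u/ at 9 leftward: 8 /u/ is itself a trigger — this domain ends here.
From /u/ at 10 rightward: word edge.
From /u/ at 10 leftward: 9 /u/ is itself a trigger — this domain ends here.

1 8 9 10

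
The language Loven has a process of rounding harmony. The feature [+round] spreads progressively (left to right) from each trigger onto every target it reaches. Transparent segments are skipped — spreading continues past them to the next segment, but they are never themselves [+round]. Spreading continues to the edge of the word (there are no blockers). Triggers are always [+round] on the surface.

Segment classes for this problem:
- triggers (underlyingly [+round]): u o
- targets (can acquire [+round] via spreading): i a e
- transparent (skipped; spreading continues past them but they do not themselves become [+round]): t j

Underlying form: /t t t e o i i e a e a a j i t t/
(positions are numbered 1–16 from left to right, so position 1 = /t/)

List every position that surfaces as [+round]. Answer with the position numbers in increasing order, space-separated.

From /o/ at 5 rightward: 6 /i/ → [+round]; 7 /i/ → [+round]; 8 /e/ → [+round]; 9 /a/ → [+round]; 10 /e/ → [+round]; 11 /a/ → [+round]; 12 /a/ → [+round]; 13 /j/ transparent; 14 /i/ → [+round]; 15 /t/ transparent; 16 /t/ transparent; word edge.
Target with no active source: position 4 stays [-round].

5 6 7 8 9 10 11 12 14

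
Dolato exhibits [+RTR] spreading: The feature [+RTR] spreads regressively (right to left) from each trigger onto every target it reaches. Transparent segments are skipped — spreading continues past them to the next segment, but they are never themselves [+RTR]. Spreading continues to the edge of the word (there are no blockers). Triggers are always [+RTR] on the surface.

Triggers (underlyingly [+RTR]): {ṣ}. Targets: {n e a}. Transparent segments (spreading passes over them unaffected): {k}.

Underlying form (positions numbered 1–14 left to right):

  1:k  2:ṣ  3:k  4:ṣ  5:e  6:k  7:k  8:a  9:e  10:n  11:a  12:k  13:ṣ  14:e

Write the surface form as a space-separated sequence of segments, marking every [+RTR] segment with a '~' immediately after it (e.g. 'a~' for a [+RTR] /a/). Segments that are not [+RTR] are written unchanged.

From /ṣ/ at 2 leftward: 1 /k/ transparent; word edge.
From /ṣ/ at 4 leftward: 3 /k/ transparent; 2 /ṣ/ is itself a trigger — this domain ends here.
From /ṣ/ at 13 leftward: 12 /k/ transparent; 11 /a/ → [+RTR]; 10 /n/ → [+RTR]; 9 /e/ → [+RTR]; 8 /a/ → [+RTR]; 7 /k/ transparent; 6 /k/ transparent; 5 /e/ → [+RTR]; 4 /ṣ/ is itself a trigger — this domain ends here.
Target with no active source: position 14 stays [-emphatic].
[+RTR] positions on the surface: 2 4 5 8 9 10 11 13.

k ṣ~ k ṣ~ e~ k k a~ e~ n~ a~ k ṣ~ e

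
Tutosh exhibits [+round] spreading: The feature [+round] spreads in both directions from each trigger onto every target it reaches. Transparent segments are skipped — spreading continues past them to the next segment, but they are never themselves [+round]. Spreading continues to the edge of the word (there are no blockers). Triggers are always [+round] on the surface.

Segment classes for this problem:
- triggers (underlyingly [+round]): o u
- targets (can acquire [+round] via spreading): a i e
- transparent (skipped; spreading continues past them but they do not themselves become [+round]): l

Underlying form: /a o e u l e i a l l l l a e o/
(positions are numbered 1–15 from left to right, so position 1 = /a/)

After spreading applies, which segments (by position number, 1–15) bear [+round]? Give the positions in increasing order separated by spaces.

From /o/ at 2 rightward: 3 /e/ → [+round]; 4 /u/ is itself a trigger — this domain ends here.
From /o/ at 2 leftward: 1 /a/ → [+round]; word edge.
From /u/ at 4 rightward: 5 /l/ transparent; 6 /e/ → [+round]; 7 /i/ → [+round]; 8 /a/ → [+round]; 9 /l/ transparent; 10 /l/ transparent; 11 /l/ transparent; 12 /l/ transparent; 13 /a/ → [+round]; 14 /e/ → [+round]; 15 /o/ is itself a trigger — this domain ends here.
From /u/ at 4 leftward: 3 /e/ → [+round]; 2 /o/ is itself a trigger — this domain ends here.
From /o/ at 15 rightward: word edge.
From /o/ at 15 leftward: 14 /e/ → [+round]; 13 /a/ → [+round]; 12 /l/ transparent; 11 /l/ transparent; 10 /l/ transparent; 9 /l/ transparent; 8 /a/ → [+round]; 7 /i/ → [+round]; 6 /e/ → [+round]; 5 /l/ transparent; 4 /u/ is itself a trigger — this domain ends here.

1 2 3 4 6 7 8 13 14 15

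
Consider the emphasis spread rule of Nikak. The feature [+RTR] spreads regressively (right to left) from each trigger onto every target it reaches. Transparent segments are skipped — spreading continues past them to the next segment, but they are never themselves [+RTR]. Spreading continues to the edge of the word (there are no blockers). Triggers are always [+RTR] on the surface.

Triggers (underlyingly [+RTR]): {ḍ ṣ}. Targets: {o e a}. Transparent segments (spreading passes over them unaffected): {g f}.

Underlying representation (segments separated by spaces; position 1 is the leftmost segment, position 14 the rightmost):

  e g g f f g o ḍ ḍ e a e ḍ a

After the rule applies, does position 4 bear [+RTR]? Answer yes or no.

From /ḍ/ at 8 leftward: 7 /o/ → [+RTR]; 6 /g/ transparent; 5 /f/ transparent; 4 /f/ transparent; 3 /g/ transparent; 2 /g/ transparent; 1 /e/ → [+RTR]; word edge.
From /ḍ/ at 9 leftward: 8 /ḍ/ is itself a trigger — this domain ends here.
From /ḍ/ at 13 leftward: 12 /e/ → [+RTR]; 11 /a/ → [+RTR]; 10 /e/ → [+RTR]; 9 /ḍ/ is itself a trigger — this domain ends here.
Target with no active source: position 14 stays [-emphatic].
[+RTR] positions on the surface: 1 7 8 9 10 11 12 13.

no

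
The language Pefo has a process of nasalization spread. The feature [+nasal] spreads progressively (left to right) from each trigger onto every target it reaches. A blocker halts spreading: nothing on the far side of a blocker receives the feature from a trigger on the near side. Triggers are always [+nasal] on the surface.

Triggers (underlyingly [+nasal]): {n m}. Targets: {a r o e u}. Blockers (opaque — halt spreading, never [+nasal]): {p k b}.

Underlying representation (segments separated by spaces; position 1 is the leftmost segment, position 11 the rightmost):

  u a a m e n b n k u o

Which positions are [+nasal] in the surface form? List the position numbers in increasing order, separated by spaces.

From /m/ at 4 rightward: 5 /e/ → [+nasal]; 6 /n/ is itself a trigger — this domain ends here.
From /n/ at 6 rightward: 7 /b/ blocks.
From /n/ at 8 rightward: 9 /k/ blocks.
Targets with no active source: positions 1 2 3 10 11 stay [-nasal].

4 5 6 8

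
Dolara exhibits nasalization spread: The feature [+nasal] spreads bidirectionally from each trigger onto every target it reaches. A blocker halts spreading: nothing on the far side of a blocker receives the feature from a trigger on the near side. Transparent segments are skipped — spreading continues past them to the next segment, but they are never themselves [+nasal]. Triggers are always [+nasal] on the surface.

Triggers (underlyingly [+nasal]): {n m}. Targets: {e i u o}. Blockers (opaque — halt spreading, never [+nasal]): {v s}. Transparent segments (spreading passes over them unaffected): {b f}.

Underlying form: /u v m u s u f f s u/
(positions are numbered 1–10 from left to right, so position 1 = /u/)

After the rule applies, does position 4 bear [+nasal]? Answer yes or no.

yes

From /m/ at 3 rightward: 4 /u/ → [+nasal]; 5 /s/ blocks.
From /m/ at 3 leftward: 2 /v/ blocks.
Targets with no active source: positions 1 6 10 stay [-nasal].
[+nasal] positions on the surface: 3 4.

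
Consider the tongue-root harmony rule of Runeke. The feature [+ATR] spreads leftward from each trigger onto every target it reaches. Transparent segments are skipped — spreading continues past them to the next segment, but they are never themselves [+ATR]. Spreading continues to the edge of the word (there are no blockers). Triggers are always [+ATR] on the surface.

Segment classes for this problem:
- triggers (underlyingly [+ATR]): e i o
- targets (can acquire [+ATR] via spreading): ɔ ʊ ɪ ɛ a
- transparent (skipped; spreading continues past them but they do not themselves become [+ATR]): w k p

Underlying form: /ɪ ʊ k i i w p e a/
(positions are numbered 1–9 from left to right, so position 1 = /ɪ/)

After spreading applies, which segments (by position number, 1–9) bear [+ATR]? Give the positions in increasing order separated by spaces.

1 2 4 5 8

From /i/ at 4 leftward: 3 /k/ transparent; 2 /ʊ/ → [+ATR]; 1 /ɪ/ → [+ATR]; word edge.
From /i/ at 5 leftward: 4 /i/ is itself a trigger — this domain ends here.
From /e/ at 8 leftward: 7 /p/ transparent; 6 /w/ transparent; 5 /i/ is itself a trigger — this domain ends here.
Target with no active source: position 9 stays [-ATR].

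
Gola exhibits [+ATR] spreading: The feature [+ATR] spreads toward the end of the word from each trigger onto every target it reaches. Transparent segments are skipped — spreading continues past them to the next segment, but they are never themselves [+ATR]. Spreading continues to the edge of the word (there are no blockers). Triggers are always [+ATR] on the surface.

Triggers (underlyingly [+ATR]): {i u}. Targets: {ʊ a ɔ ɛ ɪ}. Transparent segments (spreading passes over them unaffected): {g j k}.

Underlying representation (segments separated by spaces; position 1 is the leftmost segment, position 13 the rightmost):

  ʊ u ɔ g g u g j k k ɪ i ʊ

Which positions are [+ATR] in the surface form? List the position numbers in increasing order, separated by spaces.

2 3 6 11 12 13

From /u/ at 2 rightward: 3 /ɔ/ → [+ATR]; 4 /g/ transparent; 5 /g/ transparent; 6 /u/ is itself a trigger — this domain ends here.
From /u/ at 6 rightward: 7 /g/ transparent; 8 /j/ transparent; 9 /k/ transparent; 10 /k/ transparent; 11 /ɪ/ → [+ATR]; 12 /i/ is itself a trigger — this domain ends here.
From /i/ at 12 rightward: 13 /ʊ/ → [+ATR]; word edge.
Target with no active source: position 1 stays [-ATR].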